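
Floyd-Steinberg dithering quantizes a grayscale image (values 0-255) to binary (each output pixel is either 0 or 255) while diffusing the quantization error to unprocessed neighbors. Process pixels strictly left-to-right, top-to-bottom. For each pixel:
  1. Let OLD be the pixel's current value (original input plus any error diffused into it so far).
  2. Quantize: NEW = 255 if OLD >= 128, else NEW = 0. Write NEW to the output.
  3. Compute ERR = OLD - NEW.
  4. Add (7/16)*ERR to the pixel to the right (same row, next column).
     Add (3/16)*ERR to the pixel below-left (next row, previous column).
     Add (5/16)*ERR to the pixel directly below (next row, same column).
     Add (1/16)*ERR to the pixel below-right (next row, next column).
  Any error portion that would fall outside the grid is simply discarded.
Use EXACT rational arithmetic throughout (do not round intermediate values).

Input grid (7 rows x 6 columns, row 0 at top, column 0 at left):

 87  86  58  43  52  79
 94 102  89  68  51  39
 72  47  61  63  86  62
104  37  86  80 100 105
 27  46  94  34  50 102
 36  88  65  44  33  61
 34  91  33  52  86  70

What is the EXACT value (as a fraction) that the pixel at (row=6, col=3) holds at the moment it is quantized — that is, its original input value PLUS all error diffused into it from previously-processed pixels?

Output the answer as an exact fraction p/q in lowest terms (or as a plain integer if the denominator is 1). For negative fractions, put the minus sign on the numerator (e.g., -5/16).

(0,0): OLD=87 → NEW=0, ERR=87
(0,1): OLD=1985/16 → NEW=0, ERR=1985/16
(0,2): OLD=28743/256 → NEW=0, ERR=28743/256
(0,3): OLD=377329/4096 → NEW=0, ERR=377329/4096
(0,4): OLD=6049175/65536 → NEW=0, ERR=6049175/65536
(0,5): OLD=125181729/1048576 → NEW=0, ERR=125181729/1048576
(1,0): OLD=36979/256 → NEW=255, ERR=-28301/256
(1,1): OLD=243493/2048 → NEW=0, ERR=243493/2048
(1,2): OLD=13181193/65536 → NEW=255, ERR=-3530487/65536
(1,3): OLD=25570453/262144 → NEW=0, ERR=25570453/262144
(1,4): OLD=2527686111/16777216 → NEW=255, ERR=-1750503969/16777216
(1,5): OLD=9778582121/268435456 → NEW=0, ERR=9778582121/268435456
(2,0): OLD=1957735/32768 → NEW=0, ERR=1957735/32768
(2,1): OLD=97813725/1048576 → NEW=0, ERR=97813725/1048576
(2,2): OLD=1857181143/16777216 → NEW=0, ERR=1857181143/16777216
(2,3): OLD=15969465055/134217728 → NEW=0, ERR=15969465055/134217728
(2,4): OLD=508419270941/4294967296 → NEW=0, ERR=508419270941/4294967296
(2,5): OLD=8153700007835/68719476736 → NEW=0, ERR=8153700007835/68719476736
(3,0): OLD=2351509239/16777216 → NEW=255, ERR=-1926680841/16777216
(3,1): OLD=5422173867/134217728 → NEW=0, ERR=5422173867/134217728
(3,2): OLD=178677304241/1073741824 → NEW=255, ERR=-95126860879/1073741824
(3,3): OLD=7389816628499/68719476736 → NEW=0, ERR=7389816628499/68719476736
(3,4): OLD=117495443492019/549755813888 → NEW=255, ERR=-22692289049421/549755813888
(3,5): OLD=1155969410979741/8796093022208 → NEW=255, ERR=-1087034309683299/8796093022208
(4,0): OLD=-2818653543/2147483648 → NEW=0, ERR=-2818653543/2147483648
(4,1): OLD=1177214986565/34359738368 → NEW=0, ERR=1177214986565/34359738368
(4,2): OLD=114340110246975/1099511627776 → NEW=0, ERR=114340110246975/1099511627776
(4,3): OLD=1756136787682267/17592186044416 → NEW=0, ERR=1756136787682267/17592186044416
(4,4): OLD=18105527300197259/281474976710656 → NEW=0, ERR=18105527300197259/281474976710656
(4,5): OLD=400561911550540013/4503599627370496 → NEW=0, ERR=400561911550540013/4503599627370496
(5,0): OLD=23097361976223/549755813888 → NEW=0, ERR=23097361976223/549755813888
(5,1): OLD=2401407017553039/17592186044416 → NEW=255, ERR=-2084600423773041/17592186044416
(5,2): OLD=9361011887853717/140737488355328 → NEW=0, ERR=9361011887853717/140737488355328
(5,3): OLD=553291143172652599/4503599627370496 → NEW=0, ERR=553291143172652599/4503599627370496
(5,4): OLD=1168829692721781399/9007199254740992 → NEW=255, ERR=-1128006117237171561/9007199254740992
(5,5): OLD=5479979641078719683/144115188075855872 → NEW=0, ERR=5479979641078719683/144115188075855872
(6,0): OLD=7011925853038861/281474976710656 → NEW=0, ERR=7011925853038861/281474976710656
(6,1): OLD=360134933819092361/4503599627370496 → NEW=0, ERR=360134933819092361/4503599627370496
(6,2): OLD=1880705690768480609/18014398509481984 → NEW=0, ERR=1880705690768480609/18014398509481984
(6,3): OLD=33648915076943673341/288230376151711744 → NEW=0, ERR=33648915076943673341/288230376151711744
Target (6,3): original=52, with diffused error = 33648915076943673341/288230376151711744

Answer: 33648915076943673341/288230376151711744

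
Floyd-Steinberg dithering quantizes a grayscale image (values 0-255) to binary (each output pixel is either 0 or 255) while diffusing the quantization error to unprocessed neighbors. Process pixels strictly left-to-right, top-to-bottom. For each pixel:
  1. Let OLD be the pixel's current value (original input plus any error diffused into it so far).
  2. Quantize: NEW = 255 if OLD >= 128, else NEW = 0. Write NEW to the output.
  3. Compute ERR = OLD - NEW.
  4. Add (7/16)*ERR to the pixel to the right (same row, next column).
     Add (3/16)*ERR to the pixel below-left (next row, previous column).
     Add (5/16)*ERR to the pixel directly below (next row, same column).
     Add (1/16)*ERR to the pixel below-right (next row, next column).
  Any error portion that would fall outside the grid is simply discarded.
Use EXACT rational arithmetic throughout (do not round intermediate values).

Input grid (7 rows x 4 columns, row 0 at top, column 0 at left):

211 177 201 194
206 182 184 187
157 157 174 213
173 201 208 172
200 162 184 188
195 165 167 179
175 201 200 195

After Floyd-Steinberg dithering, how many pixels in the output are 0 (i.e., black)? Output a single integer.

(0,0): OLD=211 → NEW=255, ERR=-44
(0,1): OLD=631/4 → NEW=255, ERR=-389/4
(0,2): OLD=10141/64 → NEW=255, ERR=-6179/64
(0,3): OLD=155403/1024 → NEW=255, ERR=-105717/1024
(1,0): OLD=11137/64 → NEW=255, ERR=-5183/64
(1,1): OLD=48807/512 → NEW=0, ERR=48807/512
(1,2): OLD=2786899/16384 → NEW=255, ERR=-1391021/16384
(1,3): OLD=29244597/262144 → NEW=0, ERR=29244597/262144
(2,0): OLD=1225245/8192 → NEW=255, ERR=-863715/8192
(2,1): OLD=31373807/262144 → NEW=0, ERR=31373807/262144
(2,2): OLD=118858355/524288 → NEW=255, ERR=-14835085/524288
(2,3): OLD=1930861207/8388608 → NEW=255, ERR=-208233833/8388608
(3,0): OLD=681541613/4194304 → NEW=255, ERR=-388005907/4194304
(3,1): OLD=12484480755/67108864 → NEW=255, ERR=-4628279565/67108864
(3,2): OLD=184479970637/1073741824 → NEW=255, ERR=-89324194483/1073741824
(3,3): OLD=2166016231067/17179869184 → NEW=0, ERR=2166016231067/17179869184
(4,0): OLD=169823053545/1073741824 → NEW=255, ERR=-103981111575/1073741824
(4,1): OLD=658853282971/8589934592 → NEW=0, ERR=658853282971/8589934592
(4,2): OLD=57968754405211/274877906944 → NEW=255, ERR=-12125111865509/274877906944
(4,3): OLD=892371265726701/4398046511104 → NEW=255, ERR=-229130594604819/4398046511104
(5,0): OLD=24617911312953/137438953472 → NEW=255, ERR=-10429021822407/137438953472
(5,1): OLD=622093393934095/4398046511104 → NEW=255, ERR=-499408466397425/4398046511104
(5,2): OLD=216739161272309/2199023255552 → NEW=0, ERR=216739161272309/2199023255552
(5,3): OLD=14290698702741943/70368744177664 → NEW=255, ERR=-3653331062562377/70368744177664
(6,0): OLD=9147661340313805/70368744177664 → NEW=255, ERR=-8796368424990515/70368744177664
(6,1): OLD=140245925297709099/1125899906842624 → NEW=0, ERR=140245925297709099/1125899906842624
(6,2): OLD=4836244973436736637/18014398509481984 → NEW=255, ERR=242573353518830717/18014398509481984
(6,3): OLD=55002200273278517867/288230376151711744 → NEW=255, ERR=-18496545645407976853/288230376151711744
Output grid:
  Row 0: ####  (0 black, running=0)
  Row 1: #.#.  (2 black, running=2)
  Row 2: #.##  (1 black, running=3)
  Row 3: ###.  (1 black, running=4)
  Row 4: #.##  (1 black, running=5)
  Row 5: ##.#  (1 black, running=6)
  Row 6: #.##  (1 black, running=7)

Answer: 7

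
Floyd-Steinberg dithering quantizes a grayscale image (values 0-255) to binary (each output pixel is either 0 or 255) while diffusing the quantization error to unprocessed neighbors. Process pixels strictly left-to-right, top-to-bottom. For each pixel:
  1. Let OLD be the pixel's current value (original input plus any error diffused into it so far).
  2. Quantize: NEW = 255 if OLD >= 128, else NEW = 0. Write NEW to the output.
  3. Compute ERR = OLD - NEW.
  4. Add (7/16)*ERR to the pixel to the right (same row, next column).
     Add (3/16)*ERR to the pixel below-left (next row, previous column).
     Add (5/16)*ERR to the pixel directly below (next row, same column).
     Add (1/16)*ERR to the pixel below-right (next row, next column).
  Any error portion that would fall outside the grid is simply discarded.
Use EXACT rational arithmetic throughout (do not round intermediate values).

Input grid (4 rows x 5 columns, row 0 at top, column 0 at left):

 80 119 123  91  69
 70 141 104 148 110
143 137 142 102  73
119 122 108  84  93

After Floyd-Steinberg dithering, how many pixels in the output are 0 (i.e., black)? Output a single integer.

Answer: 12

Derivation:
(0,0): OLD=80 → NEW=0, ERR=80
(0,1): OLD=154 → NEW=255, ERR=-101
(0,2): OLD=1261/16 → NEW=0, ERR=1261/16
(0,3): OLD=32123/256 → NEW=0, ERR=32123/256
(0,4): OLD=507485/4096 → NEW=0, ERR=507485/4096
(1,0): OLD=1217/16 → NEW=0, ERR=1217/16
(1,1): OLD=20799/128 → NEW=255, ERR=-11841/128
(1,2): OLD=431603/4096 → NEW=0, ERR=431603/4096
(1,3): OLD=4283915/16384 → NEW=255, ERR=105995/16384
(1,4): OLD=41783377/262144 → NEW=255, ERR=-25063343/262144
(2,0): OLD=306021/2048 → NEW=255, ERR=-216219/2048
(2,1): OLD=5663167/65536 → NEW=0, ERR=5663167/65536
(2,2): OLD=218277549/1048576 → NEW=255, ERR=-49109331/1048576
(2,3): OLD=1211159367/16777216 → NEW=0, ERR=1211159367/16777216
(2,4): OLD=20162172977/268435456 → NEW=0, ERR=20162172977/268435456
(3,0): OLD=107175005/1048576 → NEW=0, ERR=107175005/1048576
(3,1): OLD=1496033313/8388608 → NEW=255, ERR=-643061727/8388608
(3,2): OLD=21142667443/268435456 → NEW=0, ERR=21142667443/268435456
(3,3): OLD=81697900565/536870912 → NEW=255, ERR=-55204181995/536870912
(3,4): OLD=652813472605/8589934592 → NEW=0, ERR=652813472605/8589934592
Output grid:
  Row 0: .#...  (4 black, running=4)
  Row 1: .#.##  (2 black, running=6)
  Row 2: #.#..  (3 black, running=9)
  Row 3: .#.#.  (3 black, running=12)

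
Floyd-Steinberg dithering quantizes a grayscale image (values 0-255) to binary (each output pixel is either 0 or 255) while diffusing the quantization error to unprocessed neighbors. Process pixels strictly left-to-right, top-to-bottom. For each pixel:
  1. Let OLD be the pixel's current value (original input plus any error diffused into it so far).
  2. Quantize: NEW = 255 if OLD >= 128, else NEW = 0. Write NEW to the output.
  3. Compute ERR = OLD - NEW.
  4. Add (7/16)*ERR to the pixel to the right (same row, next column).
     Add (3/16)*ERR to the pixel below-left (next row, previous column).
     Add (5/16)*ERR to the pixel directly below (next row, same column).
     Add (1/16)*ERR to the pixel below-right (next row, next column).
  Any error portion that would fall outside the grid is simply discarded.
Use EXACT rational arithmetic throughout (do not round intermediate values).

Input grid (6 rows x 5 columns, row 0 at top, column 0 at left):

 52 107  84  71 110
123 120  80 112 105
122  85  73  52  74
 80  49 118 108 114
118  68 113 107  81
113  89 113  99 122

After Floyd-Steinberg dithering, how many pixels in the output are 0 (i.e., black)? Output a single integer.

(0,0): OLD=52 → NEW=0, ERR=52
(0,1): OLD=519/4 → NEW=255, ERR=-501/4
(0,2): OLD=1869/64 → NEW=0, ERR=1869/64
(0,3): OLD=85787/1024 → NEW=0, ERR=85787/1024
(0,4): OLD=2402749/16384 → NEW=255, ERR=-1775171/16384
(1,0): OLD=7409/64 → NEW=0, ERR=7409/64
(1,1): OLD=71799/512 → NEW=255, ERR=-58761/512
(1,2): OLD=766691/16384 → NEW=0, ERR=766691/16384
(1,3): OLD=9185719/65536 → NEW=255, ERR=-7525961/65536
(1,4): OLD=27405701/1048576 → NEW=0, ERR=27405701/1048576
(2,0): OLD=1119501/8192 → NEW=255, ERR=-969459/8192
(2,1): OLD=3504831/262144 → NEW=0, ERR=3504831/262144
(2,2): OLD=271656125/4194304 → NEW=0, ERR=271656125/4194304
(2,3): OLD=3508087591/67108864 → NEW=0, ERR=3508087591/67108864
(2,4): OLD=105076748369/1073741824 → NEW=0, ERR=105076748369/1073741824
(3,0): OLD=190945373/4194304 → NEW=0, ERR=190945373/4194304
(3,1): OLD=2611971897/33554432 → NEW=0, ERR=2611971897/33554432
(3,2): OLD=196423131299/1073741824 → NEW=255, ERR=-77381033821/1073741824
(3,3): OLD=247397481939/2147483648 → NEW=0, ERR=247397481939/2147483648
(3,4): OLD=6811818834127/34359738368 → NEW=255, ERR=-1949914449713/34359738368
(4,0): OLD=78824498227/536870912 → NEW=255, ERR=-58077584333/536870912
(4,1): OLD=589799341395/17179869184 → NEW=0, ERR=589799341395/17179869184
(4,2): OLD=36274185346557/274877906944 → NEW=255, ERR=-33819680924163/274877906944
(4,3): OLD=325580107208659/4398046511104 → NEW=0, ERR=325580107208659/4398046511104
(4,4): OLD=7237653824046149/70368744177664 → NEW=0, ERR=7237653824046149/70368744177664
(5,0): OLD=23538188015577/274877906944 → NEW=0, ERR=23538188015577/274877906944
(5,1): OLD=236091318478955/2199023255552 → NEW=0, ERR=236091318478955/2199023255552
(5,2): OLD=9679101029871459/70368744177664 → NEW=255, ERR=-8264928735432861/70368744177664
(5,3): OLD=23177780340408797/281474976710656 → NEW=0, ERR=23177780340408797/281474976710656
(5,4): OLD=877273820264339247/4503599627370496 → NEW=255, ERR=-271144084715137233/4503599627370496
Output grid:
  Row 0: .#..#  (3 black, running=3)
  Row 1: .#.#.  (3 black, running=6)
  Row 2: #....  (4 black, running=10)
  Row 3: ..#.#  (3 black, running=13)
  Row 4: #.#..  (3 black, running=16)
  Row 5: ..#.#  (3 black, running=19)

Answer: 19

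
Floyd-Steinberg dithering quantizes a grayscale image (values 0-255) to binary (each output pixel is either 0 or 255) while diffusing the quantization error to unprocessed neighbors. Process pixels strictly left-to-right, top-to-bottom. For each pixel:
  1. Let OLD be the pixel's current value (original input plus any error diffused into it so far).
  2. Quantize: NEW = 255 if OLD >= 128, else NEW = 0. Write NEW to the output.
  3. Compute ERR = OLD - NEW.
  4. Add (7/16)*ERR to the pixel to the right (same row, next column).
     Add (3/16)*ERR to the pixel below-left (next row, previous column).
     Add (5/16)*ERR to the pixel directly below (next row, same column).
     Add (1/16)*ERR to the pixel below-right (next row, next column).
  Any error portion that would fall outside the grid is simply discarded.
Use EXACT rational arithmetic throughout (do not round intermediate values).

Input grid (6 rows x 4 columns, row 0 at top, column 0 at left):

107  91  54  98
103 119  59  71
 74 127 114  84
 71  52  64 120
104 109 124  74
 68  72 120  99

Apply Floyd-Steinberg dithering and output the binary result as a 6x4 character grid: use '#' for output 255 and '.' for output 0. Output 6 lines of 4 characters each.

Answer: .#..
.#..
.#.#
...#
#.#.
..#.

Derivation:
(0,0): OLD=107 → NEW=0, ERR=107
(0,1): OLD=2205/16 → NEW=255, ERR=-1875/16
(0,2): OLD=699/256 → NEW=0, ERR=699/256
(0,3): OLD=406301/4096 → NEW=0, ERR=406301/4096
(1,0): OLD=29303/256 → NEW=0, ERR=29303/256
(1,1): OLD=286017/2048 → NEW=255, ERR=-236223/2048
(1,2): OLD=1354325/65536 → NEW=0, ERR=1354325/65536
(1,3): OLD=116612195/1048576 → NEW=0, ERR=116612195/1048576
(2,0): OLD=2888283/32768 → NEW=0, ERR=2888283/32768
(2,1): OLD=147373977/1048576 → NEW=255, ERR=-120012903/1048576
(2,2): OLD=176218589/2097152 → NEW=0, ERR=176218589/2097152
(2,3): OLD=5261562761/33554432 → NEW=255, ERR=-3294817399/33554432
(3,0): OLD=1293268907/16777216 → NEW=0, ERR=1293268907/16777216
(3,1): OLD=19118540853/268435456 → NEW=0, ERR=19118540853/268435456
(3,2): OLD=411688669131/4294967296 → NEW=0, ERR=411688669131/4294967296
(3,3): OLD=9380370427149/68719476736 → NEW=255, ERR=-8143096140531/68719476736
(4,0): OLD=607493733903/4294967296 → NEW=255, ERR=-487722926577/4294967296
(4,1): OLD=3585994297005/34359738368 → NEW=0, ERR=3585994297005/34359738368
(4,2): OLD=199943513569549/1099511627776 → NEW=255, ERR=-80431951513331/1099511627776
(4,3): OLD=192742714748523/17592186044416 → NEW=0, ERR=192742714748523/17592186044416
(5,0): OLD=28632461172319/549755813888 → NEW=0, ERR=28632461172319/549755813888
(5,1): OLD=1875098015387513/17592186044416 → NEW=0, ERR=1875098015387513/17592186044416
(5,2): OLD=1340074513007405/8796093022208 → NEW=255, ERR=-902929207655635/8796093022208
(5,3): OLD=14901816136705373/281474976710656 → NEW=0, ERR=14901816136705373/281474976710656
Row 0: .#..
Row 1: .#..
Row 2: .#.#
Row 3: ...#
Row 4: #.#.
Row 5: ..#.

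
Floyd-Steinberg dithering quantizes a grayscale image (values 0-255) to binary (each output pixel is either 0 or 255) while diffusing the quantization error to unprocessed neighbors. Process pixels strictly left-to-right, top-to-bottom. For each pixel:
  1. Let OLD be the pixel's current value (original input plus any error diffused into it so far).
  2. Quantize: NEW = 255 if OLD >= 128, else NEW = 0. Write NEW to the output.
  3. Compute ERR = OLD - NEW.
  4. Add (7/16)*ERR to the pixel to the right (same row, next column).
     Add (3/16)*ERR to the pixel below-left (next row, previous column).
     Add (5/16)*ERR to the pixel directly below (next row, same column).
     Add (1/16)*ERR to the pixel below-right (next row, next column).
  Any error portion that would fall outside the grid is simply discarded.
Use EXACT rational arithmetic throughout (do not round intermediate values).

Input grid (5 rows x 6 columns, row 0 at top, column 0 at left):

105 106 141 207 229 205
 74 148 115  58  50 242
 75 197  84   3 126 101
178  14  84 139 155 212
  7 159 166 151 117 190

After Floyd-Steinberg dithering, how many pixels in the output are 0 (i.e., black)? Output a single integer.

Answer: 15

Derivation:
(0,0): OLD=105 → NEW=0, ERR=105
(0,1): OLD=2431/16 → NEW=255, ERR=-1649/16
(0,2): OLD=24553/256 → NEW=0, ERR=24553/256
(0,3): OLD=1019743/4096 → NEW=255, ERR=-24737/4096
(0,4): OLD=14834585/65536 → NEW=255, ERR=-1877095/65536
(0,5): OLD=201818415/1048576 → NEW=255, ERR=-65568465/1048576
(1,0): OLD=22397/256 → NEW=0, ERR=22397/256
(1,1): OLD=365803/2048 → NEW=255, ERR=-156437/2048
(1,2): OLD=6814407/65536 → NEW=0, ERR=6814407/65536
(1,3): OLD=26798395/262144 → NEW=0, ERR=26798395/262144
(1,4): OLD=1236010193/16777216 → NEW=0, ERR=1236010193/16777216
(1,5): OLD=67887438183/268435456 → NEW=255, ERR=-563603097/268435456
(2,0): OLD=2884169/32768 → NEW=0, ERR=2884169/32768
(2,1): OLD=248094771/1048576 → NEW=255, ERR=-19292109/1048576
(2,2): OLD=2060878937/16777216 → NEW=0, ERR=2060878937/16777216
(2,3): OLD=14629732049/134217728 → NEW=0, ERR=14629732049/134217728
(2,4): OLD=870613690611/4294967296 → NEW=255, ERR=-224602969869/4294967296
(2,5): OLD=5639776722901/68719476736 → NEW=0, ERR=5639776722901/68719476736
(3,0): OLD=3389935161/16777216 → NEW=255, ERR=-888254919/16777216
(3,1): OLD=1828137285/134217728 → NEW=0, ERR=1828137285/134217728
(3,2): OLD=158520275551/1073741824 → NEW=255, ERR=-115283889569/1073741824
(3,3): OLD=8518591584477/68719476736 → NEW=0, ERR=8518591584477/68719476736
(3,4): OLD=118247979392445/549755813888 → NEW=255, ERR=-21939753148995/549755813888
(3,5): OLD=1908035337437939/8796093022208 → NEW=255, ERR=-334968383225101/8796093022208
(4,0): OLD=-15013399369/2147483648 → NEW=0, ERR=-15013399369/2147483648
(4,1): OLD=4698955620683/34359738368 → NEW=255, ERR=-4062777663157/34359738368
(4,2): OLD=115240979307889/1099511627776 → NEW=0, ERR=115240979307889/1099511627776
(4,3): OLD=3894905052807573/17592186044416 → NEW=255, ERR=-591102388518507/17592186044416
(4,4): OLD=25455444197953509/281474976710656 → NEW=0, ERR=25455444197953509/281474976710656
(4,5): OLD=969043943657767203/4503599627370496 → NEW=255, ERR=-179373961321709277/4503599627370496
Output grid:
  Row 0: .#.###  (2 black, running=2)
  Row 1: .#...#  (4 black, running=6)
  Row 2: .#..#.  (4 black, running=10)
  Row 3: #.#.##  (2 black, running=12)
  Row 4: .#.#.#  (3 black, running=15)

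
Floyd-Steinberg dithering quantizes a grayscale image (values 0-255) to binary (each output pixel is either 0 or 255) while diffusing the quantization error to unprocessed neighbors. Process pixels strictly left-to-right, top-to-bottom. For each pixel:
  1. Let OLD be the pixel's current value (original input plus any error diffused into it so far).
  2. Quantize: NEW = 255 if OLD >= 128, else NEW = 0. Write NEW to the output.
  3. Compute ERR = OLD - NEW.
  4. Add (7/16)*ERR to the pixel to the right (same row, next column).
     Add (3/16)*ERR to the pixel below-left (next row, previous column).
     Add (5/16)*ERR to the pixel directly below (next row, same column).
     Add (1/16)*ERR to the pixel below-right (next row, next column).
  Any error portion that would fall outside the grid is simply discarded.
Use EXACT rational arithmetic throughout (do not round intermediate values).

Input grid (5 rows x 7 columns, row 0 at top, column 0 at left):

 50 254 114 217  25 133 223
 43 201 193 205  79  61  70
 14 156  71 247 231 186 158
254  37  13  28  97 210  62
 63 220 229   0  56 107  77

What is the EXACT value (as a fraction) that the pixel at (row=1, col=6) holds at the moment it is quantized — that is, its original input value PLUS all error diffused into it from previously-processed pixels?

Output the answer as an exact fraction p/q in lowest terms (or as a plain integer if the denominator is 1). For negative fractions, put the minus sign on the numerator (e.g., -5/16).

Answer: 58928453863/1073741824

Derivation:
(0,0): OLD=50 → NEW=0, ERR=50
(0,1): OLD=2207/8 → NEW=255, ERR=167/8
(0,2): OLD=15761/128 → NEW=0, ERR=15761/128
(0,3): OLD=554743/2048 → NEW=255, ERR=32503/2048
(0,4): OLD=1046721/32768 → NEW=0, ERR=1046721/32768
(0,5): OLD=77057351/524288 → NEW=255, ERR=-56636089/524288
(0,6): OLD=1474206961/8388608 → NEW=255, ERR=-664888079/8388608
(1,0): OLD=8005/128 → NEW=0, ERR=8005/128
(1,1): OLD=267363/1024 → NEW=255, ERR=6243/1024
(1,2): OLD=7812767/32768 → NEW=255, ERR=-543073/32768
(1,3): OLD=28363187/131072 → NEW=255, ERR=-5060173/131072
(1,4): OLD=443165369/8388608 → NEW=0, ERR=443165369/8388608
(1,5): OLD=2515924105/67108864 → NEW=0, ERR=2515924105/67108864
(1,6): OLD=58928453863/1073741824 → NEW=0, ERR=58928453863/1073741824
Target (1,6): original=70, with diffused error = 58928453863/1073741824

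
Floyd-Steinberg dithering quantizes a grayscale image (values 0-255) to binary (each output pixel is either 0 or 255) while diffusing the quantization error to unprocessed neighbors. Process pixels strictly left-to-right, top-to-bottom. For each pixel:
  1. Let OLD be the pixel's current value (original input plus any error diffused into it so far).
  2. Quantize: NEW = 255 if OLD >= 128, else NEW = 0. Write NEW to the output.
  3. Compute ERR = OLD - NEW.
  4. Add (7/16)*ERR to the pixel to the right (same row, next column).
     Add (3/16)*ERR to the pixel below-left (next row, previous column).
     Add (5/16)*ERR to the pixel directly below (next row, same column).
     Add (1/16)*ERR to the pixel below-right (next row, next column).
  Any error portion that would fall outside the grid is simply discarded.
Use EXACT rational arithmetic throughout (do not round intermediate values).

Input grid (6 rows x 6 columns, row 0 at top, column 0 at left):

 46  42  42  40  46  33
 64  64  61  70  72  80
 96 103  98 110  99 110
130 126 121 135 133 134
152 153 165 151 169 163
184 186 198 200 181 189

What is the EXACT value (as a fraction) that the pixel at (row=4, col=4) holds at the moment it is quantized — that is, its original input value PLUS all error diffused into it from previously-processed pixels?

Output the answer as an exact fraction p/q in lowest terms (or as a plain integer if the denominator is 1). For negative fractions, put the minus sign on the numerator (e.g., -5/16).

(0,0): OLD=46 → NEW=0, ERR=46
(0,1): OLD=497/8 → NEW=0, ERR=497/8
(0,2): OLD=8855/128 → NEW=0, ERR=8855/128
(0,3): OLD=143905/2048 → NEW=0, ERR=143905/2048
(0,4): OLD=2514663/32768 → NEW=0, ERR=2514663/32768
(0,5): OLD=34904145/524288 → NEW=0, ERR=34904145/524288
(1,0): OLD=11523/128 → NEW=0, ERR=11523/128
(1,1): OLD=141973/1024 → NEW=255, ERR=-119147/1024
(1,2): OLD=1598137/32768 → NEW=0, ERR=1598137/32768
(1,3): OLD=17302597/131072 → NEW=255, ERR=-16120763/131072
(1,4): OLD=495323567/8388608 → NEW=0, ERR=495323567/8388608
(1,5): OLD=17640768537/134217728 → NEW=255, ERR=-16584752103/134217728
(2,0): OLD=1676343/16384 → NEW=0, ERR=1676343/16384
(2,1): OLD=66151245/524288 → NEW=0, ERR=66151245/524288
(2,2): OLD=1158540839/8388608 → NEW=255, ERR=-980554201/8388608
(2,3): OLD=2318260143/67108864 → NEW=0, ERR=2318260143/67108864
(2,4): OLD=218420490893/2147483648 → NEW=0, ERR=218420490893/2147483648
(2,5): OLD=4108537321643/34359738368 → NEW=0, ERR=4108537321643/34359738368
(3,0): OLD=1557187655/8388608 → NEW=255, ERR=-581907385/8388608
(3,1): OLD=8023403323/67108864 → NEW=0, ERR=8023403323/67108864
(3,2): OLD=81143277857/536870912 → NEW=255, ERR=-55758804703/536870912
(3,3): OLD=3852479368099/34359738368 → NEW=0, ERR=3852479368099/34359738368
(3,4): OLD=65535539626691/274877906944 → NEW=255, ERR=-4558326644029/274877906944
(3,5): OLD=749729261679757/4398046511104 → NEW=255, ERR=-371772598651763/4398046511104
(4,0): OLD=164002671817/1073741824 → NEW=255, ERR=-109801493303/1073741824
(4,1): OLD=2092744824373/17179869184 → NEW=0, ERR=2092744824373/17179869184
(4,2): OLD=117830739933455/549755813888 → NEW=255, ERR=-22356992607985/549755813888
(4,3): OLD=1395462471665387/8796093022208 → NEW=255, ERR=-847541248997653/8796093022208
(4,4): OLD=15878113652344987/140737488355328 → NEW=0, ERR=15878113652344987/140737488355328
Target (4,4): original=169, with diffused error = 15878113652344987/140737488355328

Answer: 15878113652344987/140737488355328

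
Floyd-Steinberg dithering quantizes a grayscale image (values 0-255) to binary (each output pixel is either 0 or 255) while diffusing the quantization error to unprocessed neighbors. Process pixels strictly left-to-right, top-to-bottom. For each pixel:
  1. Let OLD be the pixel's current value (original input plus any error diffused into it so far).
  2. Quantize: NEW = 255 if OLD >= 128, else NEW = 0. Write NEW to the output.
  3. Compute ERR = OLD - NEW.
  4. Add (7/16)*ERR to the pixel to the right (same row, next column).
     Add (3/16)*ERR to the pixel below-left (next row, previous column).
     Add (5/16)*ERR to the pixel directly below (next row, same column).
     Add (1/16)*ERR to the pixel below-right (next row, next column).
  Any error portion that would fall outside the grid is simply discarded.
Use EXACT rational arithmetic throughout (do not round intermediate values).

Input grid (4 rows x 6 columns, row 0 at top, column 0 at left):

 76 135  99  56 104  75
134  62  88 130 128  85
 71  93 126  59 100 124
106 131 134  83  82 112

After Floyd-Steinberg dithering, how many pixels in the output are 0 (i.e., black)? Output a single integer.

Answer: 15

Derivation:
(0,0): OLD=76 → NEW=0, ERR=76
(0,1): OLD=673/4 → NEW=255, ERR=-347/4
(0,2): OLD=3907/64 → NEW=0, ERR=3907/64
(0,3): OLD=84693/1024 → NEW=0, ERR=84693/1024
(0,4): OLD=2296787/16384 → NEW=255, ERR=-1881133/16384
(0,5): OLD=6492869/262144 → NEW=0, ERR=6492869/262144
(1,0): OLD=9055/64 → NEW=255, ERR=-7265/64
(1,1): OLD=729/512 → NEW=0, ERR=729/512
(1,2): OLD=1929805/16384 → NEW=0, ERR=1929805/16384
(1,3): OLD=12429897/65536 → NEW=255, ERR=-4281783/65536
(1,4): OLD=307650363/4194304 → NEW=0, ERR=307650363/4194304
(1,5): OLD=7895665453/67108864 → NEW=0, ERR=7895665453/67108864
(2,0): OLD=293219/8192 → NEW=0, ERR=293219/8192
(2,1): OLD=32530673/262144 → NEW=0, ERR=32530673/262144
(2,2): OLD=859573267/4194304 → NEW=255, ERR=-209974253/4194304
(2,3): OLD=1268206907/33554432 → NEW=0, ERR=1268206907/33554432
(2,4): OLD=169043558705/1073741824 → NEW=255, ERR=-104760606415/1073741824
(2,5): OLD=2107391263079/17179869184 → NEW=0, ERR=2107391263079/17179869184
(3,0): OLD=589103283/4194304 → NEW=255, ERR=-480444237/4194304
(3,1): OLD=3775405367/33554432 → NEW=0, ERR=3775405367/33554432
(3,2): OLD=48969058261/268435456 → NEW=255, ERR=-19481983019/268435456
(3,3): OLD=715311494847/17179869184 → NEW=0, ERR=715311494847/17179869184
(3,4): OLD=13068908022879/137438953472 → NEW=0, ERR=13068908022879/137438953472
(3,5): OLD=408659253684017/2199023255552 → NEW=255, ERR=-152091676481743/2199023255552
Output grid:
  Row 0: .#..#.  (4 black, running=4)
  Row 1: #..#..  (4 black, running=8)
  Row 2: ..#.#.  (4 black, running=12)
  Row 3: #.#..#  (3 black, running=15)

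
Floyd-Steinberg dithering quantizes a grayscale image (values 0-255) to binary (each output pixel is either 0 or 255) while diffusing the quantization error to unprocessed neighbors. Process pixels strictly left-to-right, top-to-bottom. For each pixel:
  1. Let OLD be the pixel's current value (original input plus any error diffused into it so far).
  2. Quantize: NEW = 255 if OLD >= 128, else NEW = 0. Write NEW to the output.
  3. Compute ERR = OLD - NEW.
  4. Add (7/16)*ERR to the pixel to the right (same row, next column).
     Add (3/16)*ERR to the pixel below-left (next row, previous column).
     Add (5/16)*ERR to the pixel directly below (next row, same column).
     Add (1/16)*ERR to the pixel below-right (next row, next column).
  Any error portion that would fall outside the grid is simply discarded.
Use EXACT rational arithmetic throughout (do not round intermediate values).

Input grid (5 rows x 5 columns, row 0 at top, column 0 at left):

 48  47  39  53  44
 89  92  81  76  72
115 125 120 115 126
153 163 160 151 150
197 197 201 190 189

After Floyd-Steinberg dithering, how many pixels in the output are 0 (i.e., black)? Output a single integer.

(0,0): OLD=48 → NEW=0, ERR=48
(0,1): OLD=68 → NEW=0, ERR=68
(0,2): OLD=275/4 → NEW=0, ERR=275/4
(0,3): OLD=5317/64 → NEW=0, ERR=5317/64
(0,4): OLD=82275/1024 → NEW=0, ERR=82275/1024
(1,0): OLD=467/4 → NEW=0, ERR=467/4
(1,1): OLD=5767/32 → NEW=255, ERR=-2393/32
(1,2): OLD=91745/1024 → NEW=0, ERR=91745/1024
(1,3): OLD=82187/512 → NEW=255, ERR=-48373/512
(1,4): OLD=998873/16384 → NEW=0, ERR=998873/16384
(2,0): OLD=70381/512 → NEW=255, ERR=-60179/512
(2,1): OLD=1217401/16384 → NEW=0, ERR=1217401/16384
(2,2): OLD=41449663/262144 → NEW=255, ERR=-25397057/262144
(2,3): OLD=252163305/4194304 → NEW=0, ERR=252163305/4194304
(2,4): OLD=11103145823/67108864 → NEW=255, ERR=-6009614497/67108864
(3,0): OLD=34131595/262144 → NEW=255, ERR=-32715125/262144
(3,1): OLD=222527469/2097152 → NEW=0, ERR=222527469/2097152
(3,2): OLD=12889182817/67108864 → NEW=255, ERR=-4223577503/67108864
(3,3): OLD=32053136805/268435456 → NEW=0, ERR=32053136805/268435456
(3,4): OLD=764563213615/4294967296 → NEW=255, ERR=-330653446865/4294967296
(4,0): OLD=5969200511/33554432 → NEW=255, ERR=-2587179649/33554432
(4,1): OLD=189865214773/1073741824 → NEW=255, ERR=-83938950347/1073741824
(4,2): OLD=3026266559103/17179869184 → NEW=255, ERR=-1354600082817/17179869184
(4,3): OLD=47952528314093/274877906944 → NEW=255, ERR=-22141337956627/274877906944
(4,4): OLD=603254733993787/4398046511104 → NEW=255, ERR=-518247126337733/4398046511104
Output grid:
  Row 0: .....  (5 black, running=5)
  Row 1: .#.#.  (3 black, running=8)
  Row 2: #.#.#  (2 black, running=10)
  Row 3: #.#.#  (2 black, running=12)
  Row 4: #####  (0 black, running=12)

Answer: 12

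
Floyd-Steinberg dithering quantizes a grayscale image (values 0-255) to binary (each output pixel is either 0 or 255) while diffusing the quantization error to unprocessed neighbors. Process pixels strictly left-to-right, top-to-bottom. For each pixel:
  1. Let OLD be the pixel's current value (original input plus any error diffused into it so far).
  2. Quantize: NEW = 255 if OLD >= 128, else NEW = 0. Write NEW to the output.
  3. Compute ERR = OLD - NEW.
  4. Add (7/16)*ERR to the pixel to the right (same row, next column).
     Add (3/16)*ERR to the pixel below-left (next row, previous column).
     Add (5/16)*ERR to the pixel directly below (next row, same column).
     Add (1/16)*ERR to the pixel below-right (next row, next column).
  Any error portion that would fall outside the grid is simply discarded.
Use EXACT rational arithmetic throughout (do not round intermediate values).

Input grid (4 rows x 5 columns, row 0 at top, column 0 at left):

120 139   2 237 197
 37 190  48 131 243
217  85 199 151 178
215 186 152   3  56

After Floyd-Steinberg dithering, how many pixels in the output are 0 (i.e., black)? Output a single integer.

Answer: 9

Derivation:
(0,0): OLD=120 → NEW=0, ERR=120
(0,1): OLD=383/2 → NEW=255, ERR=-127/2
(0,2): OLD=-825/32 → NEW=0, ERR=-825/32
(0,3): OLD=115569/512 → NEW=255, ERR=-14991/512
(0,4): OLD=1508887/8192 → NEW=255, ERR=-580073/8192
(1,0): OLD=2003/32 → NEW=0, ERR=2003/32
(1,1): OLD=51253/256 → NEW=255, ERR=-14027/256
(1,2): OLD=53353/8192 → NEW=0, ERR=53353/8192
(1,3): OLD=3598301/32768 → NEW=0, ERR=3598301/32768
(1,4): OLD=140029207/524288 → NEW=255, ERR=6335767/524288
(2,0): OLD=926871/4096 → NEW=255, ERR=-117609/4096
(2,1): OLD=7923101/131072 → NEW=0, ERR=7923101/131072
(2,2): OLD=513060983/2097152 → NEW=255, ERR=-21712777/2097152
(2,3): OLD=6155873685/33554432 → NEW=255, ERR=-2400506475/33554432
(2,4): OLD=84471582675/536870912 → NEW=255, ERR=-52430499885/536870912
(3,0): OLD=455839543/2097152 → NEW=255, ERR=-78934217/2097152
(3,1): OLD=3098539387/16777216 → NEW=255, ERR=-1179650693/16777216
(3,2): OLD=58179041193/536870912 → NEW=0, ERR=58179041193/536870912
(3,3): OLD=9766575445/1073741824 → NEW=0, ERR=9766575445/1073741824
(3,4): OLD=429317496369/17179869184 → NEW=0, ERR=429317496369/17179869184
Output grid:
  Row 0: .#.##  (2 black, running=2)
  Row 1: .#..#  (3 black, running=5)
  Row 2: #.###  (1 black, running=6)
  Row 3: ##...  (3 black, running=9)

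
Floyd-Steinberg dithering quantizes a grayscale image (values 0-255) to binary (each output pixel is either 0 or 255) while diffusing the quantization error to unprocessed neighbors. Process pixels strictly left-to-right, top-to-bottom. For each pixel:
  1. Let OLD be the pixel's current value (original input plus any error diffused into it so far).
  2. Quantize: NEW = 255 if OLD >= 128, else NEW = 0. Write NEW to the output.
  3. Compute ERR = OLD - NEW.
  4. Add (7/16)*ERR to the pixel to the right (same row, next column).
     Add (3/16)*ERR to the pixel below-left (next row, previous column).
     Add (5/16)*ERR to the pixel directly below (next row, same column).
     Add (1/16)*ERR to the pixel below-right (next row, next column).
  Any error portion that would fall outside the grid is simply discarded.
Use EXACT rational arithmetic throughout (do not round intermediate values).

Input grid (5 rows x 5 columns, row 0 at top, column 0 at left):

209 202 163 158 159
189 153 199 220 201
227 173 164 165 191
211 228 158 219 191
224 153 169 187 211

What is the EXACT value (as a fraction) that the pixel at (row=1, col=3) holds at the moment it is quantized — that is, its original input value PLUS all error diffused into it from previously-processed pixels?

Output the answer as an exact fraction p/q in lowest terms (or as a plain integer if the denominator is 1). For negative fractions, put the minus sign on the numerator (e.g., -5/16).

(0,0): OLD=209 → NEW=255, ERR=-46
(0,1): OLD=1455/8 → NEW=255, ERR=-585/8
(0,2): OLD=16769/128 → NEW=255, ERR=-15871/128
(0,3): OLD=212487/2048 → NEW=0, ERR=212487/2048
(0,4): OLD=6697521/32768 → NEW=255, ERR=-1658319/32768
(1,0): OLD=20597/128 → NEW=255, ERR=-12043/128
(1,1): OLD=64371/1024 → NEW=0, ERR=64371/1024
(1,2): OLD=6640047/32768 → NEW=255, ERR=-1715793/32768
(1,3): OLD=27823459/131072 → NEW=255, ERR=-5599901/131072
Target (1,3): original=220, with diffused error = 27823459/131072

Answer: 27823459/131072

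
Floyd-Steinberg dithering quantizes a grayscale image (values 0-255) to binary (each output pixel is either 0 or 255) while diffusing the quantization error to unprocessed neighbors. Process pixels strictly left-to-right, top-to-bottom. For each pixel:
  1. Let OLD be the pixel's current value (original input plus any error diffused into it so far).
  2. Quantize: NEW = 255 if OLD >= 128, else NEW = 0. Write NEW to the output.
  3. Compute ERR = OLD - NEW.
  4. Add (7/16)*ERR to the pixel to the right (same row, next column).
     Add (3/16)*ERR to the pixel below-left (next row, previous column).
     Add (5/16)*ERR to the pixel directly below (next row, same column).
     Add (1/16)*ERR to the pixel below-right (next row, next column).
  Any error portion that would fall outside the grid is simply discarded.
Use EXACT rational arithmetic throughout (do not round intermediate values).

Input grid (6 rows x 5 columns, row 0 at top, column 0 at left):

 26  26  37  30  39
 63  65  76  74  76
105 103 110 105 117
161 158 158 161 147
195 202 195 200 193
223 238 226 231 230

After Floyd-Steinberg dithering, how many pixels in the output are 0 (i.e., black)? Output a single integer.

(0,0): OLD=26 → NEW=0, ERR=26
(0,1): OLD=299/8 → NEW=0, ERR=299/8
(0,2): OLD=6829/128 → NEW=0, ERR=6829/128
(0,3): OLD=109243/2048 → NEW=0, ERR=109243/2048
(0,4): OLD=2042653/32768 → NEW=0, ERR=2042653/32768
(1,0): OLD=10001/128 → NEW=0, ERR=10001/128
(1,1): OLD=125431/1024 → NEW=0, ERR=125431/1024
(1,2): OLD=5196995/32768 → NEW=255, ERR=-3158845/32768
(1,3): OLD=8325255/131072 → NEW=0, ERR=8325255/131072
(1,4): OLD=265504949/2097152 → NEW=0, ERR=265504949/2097152
(2,0): OLD=2496653/16384 → NEW=255, ERR=-1681267/16384
(2,1): OLD=43616607/524288 → NEW=0, ERR=43616607/524288
(2,2): OLD=1139479261/8388608 → NEW=255, ERR=-999615779/8388608
(2,3): OLD=12137027655/134217728 → NEW=0, ERR=12137027655/134217728
(2,4): OLD=429701425201/2147483648 → NEW=255, ERR=-117906905039/2147483648
(3,0): OLD=1212412989/8388608 → NEW=255, ERR=-926682051/8388608
(3,1): OLD=7174649593/67108864 → NEW=0, ERR=7174649593/67108864
(3,2): OLD=407355182723/2147483648 → NEW=255, ERR=-140253147517/2147483648
(3,3): OLD=613935712811/4294967296 → NEW=255, ERR=-481280947669/4294967296
(3,4): OLD=5942112281079/68719476736 → NEW=0, ERR=5942112281079/68719476736
(4,0): OLD=193836322419/1073741824 → NEW=255, ERR=-79967842701/1073741824
(4,1): OLD=6311071239795/34359738368 → NEW=255, ERR=-2450662044045/34359738368
(4,2): OLD=70950175446045/549755813888 → NEW=255, ERR=-69237557095395/549755813888
(4,3): OLD=1073241787247219/8796093022208 → NEW=0, ERR=1073241787247219/8796093022208
(4,4): OLD=37492316242373285/140737488355328 → NEW=255, ERR=1604256711764645/140737488355328
(5,0): OLD=102448705532729/549755813888 → NEW=255, ERR=-37739027008711/549755813888
(5,1): OLD=692293889975915/4398046511104 → NEW=255, ERR=-429207970355605/4398046511104
(5,2): OLD=22851112094160195/140737488355328 → NEW=255, ERR=-13036947436448445/140737488355328
(5,3): OLD=125463605851200877/562949953421312 → NEW=255, ERR=-18088632271233683/562949953421312
(5,4): OLD=2045808011310907295/9007199254740992 → NEW=255, ERR=-251027798648045665/9007199254740992
Output grid:
  Row 0: .....  (5 black, running=5)
  Row 1: ..#..  (4 black, running=9)
  Row 2: #.#.#  (2 black, running=11)
  Row 3: #.##.  (2 black, running=13)
  Row 4: ###.#  (1 black, running=14)
  Row 5: #####  (0 black, running=14)

Answer: 14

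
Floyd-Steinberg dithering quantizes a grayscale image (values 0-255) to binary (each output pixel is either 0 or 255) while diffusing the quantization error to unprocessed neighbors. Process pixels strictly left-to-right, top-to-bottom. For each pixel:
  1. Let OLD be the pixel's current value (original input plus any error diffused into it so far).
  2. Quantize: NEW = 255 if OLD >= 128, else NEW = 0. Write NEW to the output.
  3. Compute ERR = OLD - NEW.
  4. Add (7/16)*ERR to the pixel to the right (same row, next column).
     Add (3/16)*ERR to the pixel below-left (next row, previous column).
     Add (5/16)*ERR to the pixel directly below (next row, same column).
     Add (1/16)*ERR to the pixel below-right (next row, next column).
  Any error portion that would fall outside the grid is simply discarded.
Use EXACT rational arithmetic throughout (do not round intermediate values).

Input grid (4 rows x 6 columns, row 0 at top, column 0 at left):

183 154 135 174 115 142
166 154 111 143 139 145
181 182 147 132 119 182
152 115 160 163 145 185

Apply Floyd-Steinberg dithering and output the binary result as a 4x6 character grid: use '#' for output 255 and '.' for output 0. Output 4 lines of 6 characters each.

(0,0): OLD=183 → NEW=255, ERR=-72
(0,1): OLD=245/2 → NEW=0, ERR=245/2
(0,2): OLD=6035/32 → NEW=255, ERR=-2125/32
(0,3): OLD=74213/512 → NEW=255, ERR=-56347/512
(0,4): OLD=547651/8192 → NEW=0, ERR=547651/8192
(0,5): OLD=22445781/131072 → NEW=255, ERR=-10977579/131072
(1,0): OLD=5327/32 → NEW=255, ERR=-2833/32
(1,1): OLD=34969/256 → NEW=255, ERR=-30311/256
(1,2): OLD=208637/8192 → NEW=0, ERR=208637/8192
(1,3): OLD=4198737/32768 → NEW=255, ERR=-4157103/32768
(1,4): OLD=171559755/2097152 → NEW=0, ERR=171559755/2097152
(1,5): OLD=5328303261/33554432 → NEW=255, ERR=-3228076899/33554432
(2,0): OLD=537123/4096 → NEW=255, ERR=-507357/4096
(2,1): OLD=11803009/131072 → NEW=0, ERR=11803009/131072
(2,2): OLD=342188899/2097152 → NEW=255, ERR=-192584861/2097152
(2,3): OLD=1159454187/16777216 → NEW=0, ERR=1159454187/16777216
(2,4): OLD=79903673377/536870912 → NEW=255, ERR=-56998409183/536870912
(2,5): OLD=950052376823/8589934592 → NEW=0, ERR=950052376823/8589934592
(3,0): OLD=272999011/2097152 → NEW=255, ERR=-261774749/2097152
(3,1): OLD=1066527895/16777216 → NEW=0, ERR=1066527895/16777216
(3,2): OLD=23850560749/134217728 → NEW=255, ERR=-10374959891/134217728
(3,3): OLD=1074876179503/8589934592 → NEW=0, ERR=1074876179503/8589934592
(3,4): OLD=13168353224767/68719476736 → NEW=255, ERR=-4355113342913/68719476736
(3,5): OLD=203630156435665/1099511627776 → NEW=255, ERR=-76745308647215/1099511627776
Row 0: #.##.#
Row 1: ##.#.#
Row 2: #.#.#.
Row 3: #.#.##

Answer: #.##.#
##.#.#
#.#.#.
#.#.##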